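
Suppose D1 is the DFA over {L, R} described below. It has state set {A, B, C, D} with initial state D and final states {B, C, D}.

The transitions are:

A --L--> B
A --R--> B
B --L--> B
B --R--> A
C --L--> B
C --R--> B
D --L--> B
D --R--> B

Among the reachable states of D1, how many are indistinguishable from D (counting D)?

1

States {C} cannot be reached from the start state, so discard them.
Start with accepting vs non-accepting: {B,D} | {A}.
Refine {B,D} on symbol R: members go to different blocks, giving {B} and {D}.
Stable partition: {B} | {A} | {D} — 3 equivalence classes.
The equivalence class containing D is {D}, of size 1.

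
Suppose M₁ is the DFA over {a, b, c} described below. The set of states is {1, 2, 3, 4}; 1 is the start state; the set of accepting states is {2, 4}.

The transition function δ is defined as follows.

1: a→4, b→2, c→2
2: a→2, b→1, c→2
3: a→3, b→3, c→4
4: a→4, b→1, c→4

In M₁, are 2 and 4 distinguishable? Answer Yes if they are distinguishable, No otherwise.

Reachable states from the start: {1,2,4}. Unreachable: {3} — drop them.
Initial partition by acceptance: {2,4} | {1}.
No further refinement is possible. Final partition (2 blocks): {2,4} | {1}.
2 and 4 lie in the same block of the stable partition, so they are equivalent — no string distinguishes them.

No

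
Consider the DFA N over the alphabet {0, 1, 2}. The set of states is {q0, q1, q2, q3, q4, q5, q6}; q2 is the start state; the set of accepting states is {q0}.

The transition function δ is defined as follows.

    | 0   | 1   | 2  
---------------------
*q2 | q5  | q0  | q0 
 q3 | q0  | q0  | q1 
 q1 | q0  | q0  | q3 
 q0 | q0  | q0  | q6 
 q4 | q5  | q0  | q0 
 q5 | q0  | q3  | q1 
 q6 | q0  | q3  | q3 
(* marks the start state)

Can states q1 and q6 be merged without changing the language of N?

First remove the unreachable states {q4}; 6 states remain.
Start with accepting vs non-accepting: {q0} | {q1,q2,q3,q5,q6}.
Split {q1,q2,q3,q5,q6} by δ(·,0) → {q1,q3,q5,q6} and {q2}.
Split {q1,q3,q5,q6} by δ(·,1) → {q1,q3} and {q5,q6}.
No further refinement is possible. Final partition (4 blocks): {q0} | {q1,q3} | {q2} | {q5,q6}.
q1 and q6 end up in different blocks, so they are distinguishable. For instance, the string '1' is accepted from only q1.

No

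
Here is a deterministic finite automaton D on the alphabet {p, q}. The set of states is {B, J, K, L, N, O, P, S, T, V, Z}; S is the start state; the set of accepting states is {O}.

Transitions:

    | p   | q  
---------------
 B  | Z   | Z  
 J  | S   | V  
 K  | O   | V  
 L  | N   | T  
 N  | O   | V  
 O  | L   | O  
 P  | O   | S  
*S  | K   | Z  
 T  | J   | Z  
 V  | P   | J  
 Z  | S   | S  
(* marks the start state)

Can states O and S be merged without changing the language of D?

Reachable states from the start: {J,K,L,N,O,P,S,T,V,Z}. Unreachable: {B} — drop them.
Start with accepting vs non-accepting: {O} | {J,K,L,N,P,S,T,V,Z}.
On input p, block {J,K,L,N,P,S,T,V,Z} splits into {J,L,S,T,V,Z} and {K,N,P}.
Refine {J,L,S,T,V,Z} on symbol p: members go to different blocks, giving {L,S,V} and {J,T,Z}.
On input p, block {J,T,Z} splits into {J,Z} and {T}.
Refine {L,S,V} on symbol q: members go to different blocks, giving {S,V} and {L}.
No further refinement is possible. Final partition (6 blocks): {O} | {S,V} | {K,N,P} | {J,Z} | {T} | {L}.
O and S end up in different blocks, so they are distinguishable. For instance, the string 'ε' is accepted from only O.

No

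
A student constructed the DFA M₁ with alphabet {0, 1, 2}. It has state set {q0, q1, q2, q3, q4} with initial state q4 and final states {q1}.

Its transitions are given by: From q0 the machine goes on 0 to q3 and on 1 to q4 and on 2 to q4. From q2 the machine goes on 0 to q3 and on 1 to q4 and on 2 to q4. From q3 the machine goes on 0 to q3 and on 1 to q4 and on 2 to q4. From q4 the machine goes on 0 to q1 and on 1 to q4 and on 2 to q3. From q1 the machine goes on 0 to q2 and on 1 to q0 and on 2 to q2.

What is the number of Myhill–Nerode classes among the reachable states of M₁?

3

P0 = {q1} | {q0,q2,q3,q4}.
Split {q0,q2,q3,q4} by δ(·,0) → {q0,q2,q3} and {q4}.
The partition is now stable with 3 blocks: {q1} | {q0,q2,q3} | {q4}.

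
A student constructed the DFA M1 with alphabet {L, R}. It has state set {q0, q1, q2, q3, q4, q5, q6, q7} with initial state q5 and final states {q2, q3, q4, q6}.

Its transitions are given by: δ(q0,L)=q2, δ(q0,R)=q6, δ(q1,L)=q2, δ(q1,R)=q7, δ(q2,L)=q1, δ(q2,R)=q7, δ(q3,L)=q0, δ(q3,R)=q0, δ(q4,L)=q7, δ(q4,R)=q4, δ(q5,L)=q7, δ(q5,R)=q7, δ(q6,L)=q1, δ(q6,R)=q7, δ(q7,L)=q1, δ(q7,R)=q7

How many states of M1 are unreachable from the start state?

Starting at q5 and following transitions, the reachable set is {q1, q2, q5, q7}. That leaves q0, q3, q4, q6 unreachable — 4 in total.

4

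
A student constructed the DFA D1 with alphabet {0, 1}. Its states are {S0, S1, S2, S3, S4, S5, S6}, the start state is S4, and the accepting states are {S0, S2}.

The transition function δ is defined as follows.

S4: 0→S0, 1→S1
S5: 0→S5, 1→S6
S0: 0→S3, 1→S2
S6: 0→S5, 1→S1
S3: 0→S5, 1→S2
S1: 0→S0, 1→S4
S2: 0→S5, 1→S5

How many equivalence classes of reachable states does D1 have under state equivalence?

6

Every state is reachable, so we keep all 7.
Start with accepting vs non-accepting: {S0,S2} | {S1,S3,S4,S5,S6}.
On input 1, block {S0,S2} splits into {S0} and {S2}.
Refine {S1,S3,S4,S5,S6} on symbol 0: members go to different blocks, giving {S3,S5,S6} and {S1,S4}.
On input 1, block {S3,S5,S6} splits into {S3} and {S5} and {S6}.
No further refinement is possible. Final partition (6 blocks): {S0} | {S3} | {S2} | {S1,S4} | {S5} | {S6}.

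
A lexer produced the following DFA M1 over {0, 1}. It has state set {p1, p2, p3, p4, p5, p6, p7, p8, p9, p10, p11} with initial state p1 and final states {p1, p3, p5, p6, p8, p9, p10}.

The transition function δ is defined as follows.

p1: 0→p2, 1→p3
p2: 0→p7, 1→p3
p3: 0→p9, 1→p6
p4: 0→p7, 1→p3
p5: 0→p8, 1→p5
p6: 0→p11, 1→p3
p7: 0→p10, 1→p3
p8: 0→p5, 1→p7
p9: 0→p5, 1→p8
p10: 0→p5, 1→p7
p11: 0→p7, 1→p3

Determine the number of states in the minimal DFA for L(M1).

States {p4} cannot be reached from the start state, so discard them.
P0 = {p1,p3,p5,p6,p8,p9,p10} | {p2,p7,p11}.
Split {p1,p3,p5,p6,p8,p9,p10} by δ(·,0) → {p3,p5,p8,p9,p10} and {p1,p6}.
Split {p3,p5,p8,p9,p10} by δ(·,1) → {p5,p9} and {p8,p10} and {p3}.
Split {p5,p9} by δ(·,0) → {p5} and {p9}.
On input 0, block {p2,p7,p11} splits into {p2,p11} and {p7}.
Stable partition: {p5} | {p2,p11} | {p1,p6} | {p8,p10} | {p3} | {p9} | {p7} — 7 equivalence classes.

7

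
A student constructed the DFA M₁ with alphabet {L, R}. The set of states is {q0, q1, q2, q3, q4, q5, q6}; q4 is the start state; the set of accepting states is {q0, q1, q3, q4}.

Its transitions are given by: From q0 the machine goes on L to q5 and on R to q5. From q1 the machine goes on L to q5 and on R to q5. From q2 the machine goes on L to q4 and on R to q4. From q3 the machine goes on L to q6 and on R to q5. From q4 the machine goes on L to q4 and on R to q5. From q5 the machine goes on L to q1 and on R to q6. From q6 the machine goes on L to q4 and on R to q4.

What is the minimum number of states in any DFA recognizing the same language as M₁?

States {q0,q2,q3} cannot be reached from the start state, so discard them.
Start with accepting vs non-accepting: {q1,q4} | {q5,q6}.
Split {q1,q4} by δ(·,L) → {q1} and {q4}.
On input L, block {q5,q6} splits into {q5} and {q6}.
Stable partition: {q1} | {q5} | {q4} | {q6} — 4 equivalence classes.

4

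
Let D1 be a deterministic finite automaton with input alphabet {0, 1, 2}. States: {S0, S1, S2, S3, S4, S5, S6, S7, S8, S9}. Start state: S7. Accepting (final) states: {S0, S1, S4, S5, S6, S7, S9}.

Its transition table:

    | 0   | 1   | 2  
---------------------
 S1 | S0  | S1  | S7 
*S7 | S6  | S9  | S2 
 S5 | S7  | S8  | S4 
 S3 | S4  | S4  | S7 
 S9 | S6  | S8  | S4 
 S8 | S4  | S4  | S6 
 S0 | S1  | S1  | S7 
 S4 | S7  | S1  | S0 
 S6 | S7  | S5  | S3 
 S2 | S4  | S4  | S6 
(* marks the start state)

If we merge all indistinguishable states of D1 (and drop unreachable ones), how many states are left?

5

Every state is reachable, so we keep all 10.
Initial partition by acceptance: {S0,S1,S4,S5,S6,S7,S9} | {S2,S3,S8}.
On input 1, block {S0,S1,S4,S5,S6,S7,S9} splits into {S0,S1,S4,S6,S7} and {S5,S9}.
Split {S0,S1,S4,S6,S7} by δ(·,1) → {S0,S1,S4} and {S6,S7}.
Refine {S0,S1,S4} on symbol 0: members go to different blocks, giving {S0,S1} and {S4}.
No further refinement is possible. Final partition (5 blocks): {S0,S1} | {S2,S3,S8} | {S5,S9} | {S6,S7} | {S4}.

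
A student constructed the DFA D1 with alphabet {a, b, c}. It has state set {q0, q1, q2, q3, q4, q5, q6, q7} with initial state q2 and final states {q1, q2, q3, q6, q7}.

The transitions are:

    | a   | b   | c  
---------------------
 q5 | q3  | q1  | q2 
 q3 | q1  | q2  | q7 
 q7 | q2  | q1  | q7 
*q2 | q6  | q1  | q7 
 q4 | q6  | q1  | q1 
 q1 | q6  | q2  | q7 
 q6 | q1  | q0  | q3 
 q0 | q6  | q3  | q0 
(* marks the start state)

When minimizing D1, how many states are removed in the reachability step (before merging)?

BFS from q2 reaches {q0, q1, q2, q3, q6, q7}; the 2 state(s) q4, q5 are never visited.

2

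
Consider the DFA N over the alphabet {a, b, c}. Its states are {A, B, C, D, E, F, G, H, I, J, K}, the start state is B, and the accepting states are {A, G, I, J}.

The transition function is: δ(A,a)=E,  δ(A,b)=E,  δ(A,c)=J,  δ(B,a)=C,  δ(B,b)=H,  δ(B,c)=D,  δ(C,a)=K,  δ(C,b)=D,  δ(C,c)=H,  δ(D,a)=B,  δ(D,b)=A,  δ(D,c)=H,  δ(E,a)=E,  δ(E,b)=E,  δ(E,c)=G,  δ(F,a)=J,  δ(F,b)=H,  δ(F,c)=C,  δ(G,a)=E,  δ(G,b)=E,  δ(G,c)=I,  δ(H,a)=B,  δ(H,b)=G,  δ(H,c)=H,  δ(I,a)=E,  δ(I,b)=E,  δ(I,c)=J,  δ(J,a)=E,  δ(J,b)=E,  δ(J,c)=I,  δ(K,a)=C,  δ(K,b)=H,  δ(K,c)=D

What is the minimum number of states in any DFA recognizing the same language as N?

4

States {F} cannot be reached from the start state, so discard them.
Initial partition by acceptance: {A,G,I,J} | {B,C,D,E,H,K}.
Split {B,C,D,E,H,K} by δ(·,b) → {B,C,E,K} and {D,H}.
Refine {B,C,E,K} on symbol b: members go to different blocks, giving {B,C,K} and {E}.
The partition is now stable with 4 blocks: {A,G,I,J} | {B,C,K} | {D,H} | {E}.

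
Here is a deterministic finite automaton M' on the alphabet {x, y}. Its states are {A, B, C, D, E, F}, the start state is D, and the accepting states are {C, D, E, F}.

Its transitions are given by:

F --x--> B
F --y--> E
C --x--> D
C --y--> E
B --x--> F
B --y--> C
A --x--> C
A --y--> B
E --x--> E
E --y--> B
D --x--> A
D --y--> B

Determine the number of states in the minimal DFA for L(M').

P0 = {C,D,E,F} | {A,B}.
Refine {C,D,E,F} on symbol x: members go to different blocks, giving {C,E} and {D,F}.
Refine {C,E} on symbol x: members go to different blocks, giving {C} and {E}.
Split {A,B} by δ(·,x) → {A} and {B}.
Refine {D,F} on symbol x: members go to different blocks, giving {D} and {F}.
Stable partition: {C} | {A} | {D} | {E} | {B} | {F} — 6 equivalence classes.

6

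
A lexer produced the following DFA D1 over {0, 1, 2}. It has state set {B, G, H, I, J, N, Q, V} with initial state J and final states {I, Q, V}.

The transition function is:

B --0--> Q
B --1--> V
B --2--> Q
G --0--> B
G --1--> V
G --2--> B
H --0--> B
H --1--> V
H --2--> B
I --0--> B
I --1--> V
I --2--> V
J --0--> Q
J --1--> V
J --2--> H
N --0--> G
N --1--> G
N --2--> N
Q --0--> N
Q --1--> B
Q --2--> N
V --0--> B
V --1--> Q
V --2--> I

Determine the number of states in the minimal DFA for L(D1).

Initial partition by acceptance: {I,Q,V} | {B,G,H,J,N}.
Refine {I,Q,V} on symbol 1: members go to different blocks, giving {I,V} and {Q}.
Split {I,V} by δ(·,1) → {V} and {I}.
Split {B,G,H,J,N} by δ(·,0) → {G,H,N} and {B,J}.
Refine {G,H,N} on symbol 0: members go to different blocks, giving {G,H} and {N}.
Refine {B,J} on symbol 2: members go to different blocks, giving {J} and {B}.
The partition is now stable with 7 blocks: {V} | {G,H} | {Q} | {I} | {J} | {N} | {B}.

7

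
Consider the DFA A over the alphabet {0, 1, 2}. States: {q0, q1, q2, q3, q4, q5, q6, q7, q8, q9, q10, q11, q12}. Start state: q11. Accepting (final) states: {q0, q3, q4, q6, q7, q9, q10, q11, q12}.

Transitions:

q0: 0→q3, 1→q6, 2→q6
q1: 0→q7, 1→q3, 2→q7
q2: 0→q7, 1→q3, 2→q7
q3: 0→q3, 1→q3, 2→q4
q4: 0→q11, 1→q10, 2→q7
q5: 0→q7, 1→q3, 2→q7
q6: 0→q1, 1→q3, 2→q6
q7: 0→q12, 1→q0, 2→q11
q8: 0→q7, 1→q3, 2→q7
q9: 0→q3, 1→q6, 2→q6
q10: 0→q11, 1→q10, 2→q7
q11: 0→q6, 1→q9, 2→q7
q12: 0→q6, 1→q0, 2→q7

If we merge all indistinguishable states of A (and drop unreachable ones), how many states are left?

7

States {q2,q5,q8} cannot be reached from the start state, so discard them.
Start with accepting vs non-accepting: {q0,q3,q4,q6,q7,q9,q10,q11,q12} | {q1}.
Split {q0,q3,q4,q6,q7,q9,q10,q11,q12} by δ(·,0) → {q0,q3,q4,q7,q9,q10,q11,q12} and {q6}.
Split {q0,q3,q4,q7,q9,q10,q11,q12} by δ(·,0) → {q0,q3,q4,q7,q9,q10} and {q11,q12}.
On input 0, block {q0,q3,q4,q7,q9,q10} splits into {q0,q3,q9} and {q4,q7,q10}.
Refine {q0,q3,q9} on symbol 1: members go to different blocks, giving {q0,q9} and {q3}.
On input 1, block {q4,q7,q10} splits into {q4,q10} and {q7}.
No further refinement is possible. Final partition (7 blocks): {q0,q9} | {q1} | {q6} | {q11,q12} | {q4,q10} | {q3} | {q7}.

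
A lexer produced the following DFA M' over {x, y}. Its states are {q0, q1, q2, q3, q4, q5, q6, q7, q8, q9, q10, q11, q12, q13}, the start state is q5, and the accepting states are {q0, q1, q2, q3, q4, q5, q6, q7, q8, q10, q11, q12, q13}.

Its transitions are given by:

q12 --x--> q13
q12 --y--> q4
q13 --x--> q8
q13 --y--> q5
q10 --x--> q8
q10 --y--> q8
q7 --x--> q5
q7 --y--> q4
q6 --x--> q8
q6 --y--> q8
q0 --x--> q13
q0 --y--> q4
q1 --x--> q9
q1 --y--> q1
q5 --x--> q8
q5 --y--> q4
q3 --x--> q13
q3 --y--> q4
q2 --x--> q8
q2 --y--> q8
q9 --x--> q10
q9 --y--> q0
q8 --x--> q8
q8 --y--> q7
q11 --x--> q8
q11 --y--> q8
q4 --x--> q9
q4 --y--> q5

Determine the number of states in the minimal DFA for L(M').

8

First remove the unreachable states {q1,q2,q3,q6,q11,q12}; 8 states remain.
P0 = {q0,q4,q5,q7,q8,q10,q13} | {q9}.
Split {q0,q4,q5,q7,q8,q10,q13} by δ(·,x) → {q0,q5,q7,q8,q10,q13} and {q4}.
Refine {q0,q5,q7,q8,q10,q13} on symbol y: members go to different blocks, giving {q0,q5,q7} and {q8,q10,q13}.
Refine {q0,q5,q7} on symbol x: members go to different blocks, giving {q0,q5} and {q7}.
On input y, block {q8,q10,q13} splits into {q8} and {q10} and {q13}.
Split {q0,q5} by δ(·,x) → {q0} and {q5}.
The partition is now stable with 8 blocks: {q0} | {q9} | {q4} | {q8} | {q7} | {q10} | {q13} | {q5}.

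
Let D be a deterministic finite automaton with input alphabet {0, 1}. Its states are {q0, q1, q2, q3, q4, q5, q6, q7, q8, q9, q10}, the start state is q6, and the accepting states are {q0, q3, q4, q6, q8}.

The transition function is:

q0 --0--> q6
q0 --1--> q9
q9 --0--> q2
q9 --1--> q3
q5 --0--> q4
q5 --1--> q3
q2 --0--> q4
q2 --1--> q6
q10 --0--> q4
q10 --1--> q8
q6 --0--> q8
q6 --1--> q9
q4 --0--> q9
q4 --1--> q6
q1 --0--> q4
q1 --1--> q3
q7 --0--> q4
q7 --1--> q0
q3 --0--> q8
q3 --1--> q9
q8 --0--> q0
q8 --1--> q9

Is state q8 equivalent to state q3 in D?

Yes

First remove the unreachable states {q1,q5,q7,q10}; 7 states remain.
Start with accepting vs non-accepting: {q0,q3,q4,q6,q8} | {q2,q9}.
Refine {q0,q3,q4,q6,q8} on symbol 0: members go to different blocks, giving {q0,q3,q6,q8} and {q4}.
Split {q2,q9} by δ(·,0) → {q2} and {q9}.
The partition is now stable with 4 blocks: {q0,q3,q6,q8} | {q2} | {q4} | {q9}.
q8 and q3 lie in the same block of the stable partition, so they are equivalent — no string distinguishes them.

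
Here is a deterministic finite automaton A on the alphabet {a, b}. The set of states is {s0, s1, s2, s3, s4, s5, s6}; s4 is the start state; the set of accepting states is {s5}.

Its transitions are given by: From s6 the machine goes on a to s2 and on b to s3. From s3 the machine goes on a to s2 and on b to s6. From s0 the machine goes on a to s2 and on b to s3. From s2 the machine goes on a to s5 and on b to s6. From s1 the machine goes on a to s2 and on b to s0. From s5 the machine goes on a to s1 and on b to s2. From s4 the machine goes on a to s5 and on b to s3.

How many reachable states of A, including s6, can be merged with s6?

All states are reachable from the start state.
P0 = {s5} | {s0,s1,s2,s3,s4,s6}.
Refine {s0,s1,s2,s3,s4,s6} on symbol a: members go to different blocks, giving {s0,s1,s3,s6} and {s2,s4}.
No further refinement is possible. Final partition (3 blocks): {s5} | {s0,s1,s3,s6} | {s2,s4}.
The equivalence class containing s6 is {s0,s1,s3,s6}, of size 4.

4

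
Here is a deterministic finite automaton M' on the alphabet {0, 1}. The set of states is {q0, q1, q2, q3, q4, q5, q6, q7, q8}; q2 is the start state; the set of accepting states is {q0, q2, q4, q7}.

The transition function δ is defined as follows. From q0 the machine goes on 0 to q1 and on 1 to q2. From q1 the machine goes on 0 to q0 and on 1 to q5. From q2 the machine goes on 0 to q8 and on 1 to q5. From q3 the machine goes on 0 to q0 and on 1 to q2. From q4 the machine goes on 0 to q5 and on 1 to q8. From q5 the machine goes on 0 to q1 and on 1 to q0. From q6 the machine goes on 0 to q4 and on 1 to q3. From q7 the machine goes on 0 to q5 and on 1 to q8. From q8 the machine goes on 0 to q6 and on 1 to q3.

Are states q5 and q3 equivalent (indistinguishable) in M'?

First remove the unreachable states {q7}; 8 states remain.
Initial partition by acceptance: {q0,q2,q4} | {q1,q3,q5,q6,q8}.
Refine {q0,q2,q4} on symbol 1: members go to different blocks, giving {q2,q4} and {q0}.
Refine {q1,q3,q5,q6,q8} on symbol 0: members go to different blocks, giving {q1,q3} and {q5,q8} and {q6}.
On input 1, block {q1,q3} splits into {q1} and {q3}.
Split {q5,q8} by δ(·,0) → {q5} and {q8}.
Refine {q2,q4} on symbol 0: members go to different blocks, giving {q2} and {q4}.
No further refinement is possible. Final partition (8 blocks): {q2} | {q1} | {q0} | {q5} | {q6} | {q3} | {q8} | {q4}.
q5 and q3 end up in different blocks, so they are distinguishable. For instance, the string '0' is accepted from only q3.

No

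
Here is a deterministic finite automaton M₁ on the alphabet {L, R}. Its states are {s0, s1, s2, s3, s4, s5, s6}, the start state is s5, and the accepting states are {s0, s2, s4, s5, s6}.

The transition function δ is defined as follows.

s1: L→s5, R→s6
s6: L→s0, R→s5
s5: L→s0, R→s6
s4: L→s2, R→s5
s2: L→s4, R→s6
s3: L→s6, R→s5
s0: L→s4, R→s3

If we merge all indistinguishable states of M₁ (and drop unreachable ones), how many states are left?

4

First remove the unreachable states {s1}; 6 states remain.
Initial partition by acceptance: {s0,s2,s4,s5,s6} | {s3}.
On input R, block {s0,s2,s4,s5,s6} splits into {s2,s4,s5,s6} and {s0}.
On input L, block {s2,s4,s5,s6} splits into {s2,s4} and {s5,s6}.
The partition is now stable with 4 blocks: {s2,s4} | {s3} | {s0} | {s5,s6}.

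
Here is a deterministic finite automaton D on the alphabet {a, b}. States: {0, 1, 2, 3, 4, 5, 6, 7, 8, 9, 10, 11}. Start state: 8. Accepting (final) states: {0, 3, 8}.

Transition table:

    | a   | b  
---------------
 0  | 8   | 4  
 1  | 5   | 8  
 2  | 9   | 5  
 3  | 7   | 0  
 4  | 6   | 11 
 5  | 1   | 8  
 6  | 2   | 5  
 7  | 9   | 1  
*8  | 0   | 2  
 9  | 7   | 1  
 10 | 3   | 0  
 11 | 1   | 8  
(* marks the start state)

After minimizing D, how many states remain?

3

Reachable states from the start: {0,1,2,4,5,6,7,8,9,11}. Unreachable: {3,10} — drop them.
Start with accepting vs non-accepting: {0,8} | {1,2,4,5,6,7,9,11}.
Refine {1,2,4,5,6,7,9,11} on symbol b: members go to different blocks, giving {2,4,6,7,9} and {1,5,11}.
Stable partition: {0,8} | {2,4,6,7,9} | {1,5,11} — 3 equivalence classes.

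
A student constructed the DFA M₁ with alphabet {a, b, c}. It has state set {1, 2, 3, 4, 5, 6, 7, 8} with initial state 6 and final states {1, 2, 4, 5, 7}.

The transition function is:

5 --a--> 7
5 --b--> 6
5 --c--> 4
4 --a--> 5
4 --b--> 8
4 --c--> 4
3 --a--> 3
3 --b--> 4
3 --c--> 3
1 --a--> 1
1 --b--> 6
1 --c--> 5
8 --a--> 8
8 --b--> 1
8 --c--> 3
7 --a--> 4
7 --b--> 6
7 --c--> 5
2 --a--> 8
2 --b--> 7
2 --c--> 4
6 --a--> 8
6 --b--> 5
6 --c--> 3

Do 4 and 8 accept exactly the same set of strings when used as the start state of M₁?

First remove the unreachable states {2}; 7 states remain.
Initial partition by acceptance: {1,4,5,7} | {3,6,8}.
The partition is now stable with 2 blocks: {1,4,5,7} | {3,6,8}.
4 and 8 end up in different blocks, so they are distinguishable. For instance, the string 'ε' is accepted from only 4.

No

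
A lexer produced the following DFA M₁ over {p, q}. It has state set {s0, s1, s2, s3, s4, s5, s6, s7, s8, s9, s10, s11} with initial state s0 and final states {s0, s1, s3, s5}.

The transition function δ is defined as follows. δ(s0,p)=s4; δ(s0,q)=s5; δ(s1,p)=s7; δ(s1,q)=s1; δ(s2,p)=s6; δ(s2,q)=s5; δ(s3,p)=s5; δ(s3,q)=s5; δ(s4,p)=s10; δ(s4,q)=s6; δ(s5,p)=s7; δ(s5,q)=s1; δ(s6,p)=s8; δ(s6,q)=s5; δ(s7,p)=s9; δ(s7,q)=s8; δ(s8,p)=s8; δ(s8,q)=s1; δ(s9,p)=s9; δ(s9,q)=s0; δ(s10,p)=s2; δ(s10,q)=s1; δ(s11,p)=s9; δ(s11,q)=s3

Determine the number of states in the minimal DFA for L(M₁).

First remove the unreachable states {s3,s11}; 10 states remain.
Start with accepting vs non-accepting: {s0,s1,s5} | {s2,s4,s6,s7,s8,s9,s10}.
Split {s2,s4,s6,s7,s8,s9,s10} by δ(·,q) → {s2,s6,s8,s9,s10} and {s4,s7}.
The partition is now stable with 3 blocks: {s0,s1,s5} | {s2,s6,s8,s9,s10} | {s4,s7}.

3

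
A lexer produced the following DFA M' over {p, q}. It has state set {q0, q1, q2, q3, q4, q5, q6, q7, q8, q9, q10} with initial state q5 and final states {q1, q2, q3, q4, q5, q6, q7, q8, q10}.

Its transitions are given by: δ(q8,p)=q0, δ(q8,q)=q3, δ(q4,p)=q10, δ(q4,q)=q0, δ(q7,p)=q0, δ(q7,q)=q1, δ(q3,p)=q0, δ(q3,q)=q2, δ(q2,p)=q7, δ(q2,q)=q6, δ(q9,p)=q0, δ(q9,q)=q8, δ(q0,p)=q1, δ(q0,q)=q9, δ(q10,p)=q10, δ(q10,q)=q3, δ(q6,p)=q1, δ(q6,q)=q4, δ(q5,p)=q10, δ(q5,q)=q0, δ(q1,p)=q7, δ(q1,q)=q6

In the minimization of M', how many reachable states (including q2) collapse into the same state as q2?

All states are reachable from the start state.
P0 = {q1,q2,q3,q4,q5,q6,q7,q8,q10} | {q0,q9}.
Refine {q1,q2,q3,q4,q5,q6,q7,q8,q10} on symbol p: members go to different blocks, giving {q1,q2,q4,q5,q6,q10} and {q3,q7,q8}.
Refine {q1,q2,q4,q5,q6,q10} on symbol p: members go to different blocks, giving {q4,q5,q6,q10} and {q1,q2}.
Refine {q4,q5,q6,q10} on symbol p: members go to different blocks, giving {q4,q5,q10} and {q6}.
On input q, block {q4,q5,q10} splits into {q4,q5} and {q10}.
Split {q0,q9} by δ(·,p) → {q0} and {q9}.
Split {q3,q7,q8} by δ(·,q) → {q3,q7} and {q8}.
The partition is now stable with 8 blocks: {q4,q5} | {q0} | {q3,q7} | {q1,q2} | {q6} | {q10} | {q9} | {q8}.
State q2 belongs to the block {q1,q2}, which has 2 states.

2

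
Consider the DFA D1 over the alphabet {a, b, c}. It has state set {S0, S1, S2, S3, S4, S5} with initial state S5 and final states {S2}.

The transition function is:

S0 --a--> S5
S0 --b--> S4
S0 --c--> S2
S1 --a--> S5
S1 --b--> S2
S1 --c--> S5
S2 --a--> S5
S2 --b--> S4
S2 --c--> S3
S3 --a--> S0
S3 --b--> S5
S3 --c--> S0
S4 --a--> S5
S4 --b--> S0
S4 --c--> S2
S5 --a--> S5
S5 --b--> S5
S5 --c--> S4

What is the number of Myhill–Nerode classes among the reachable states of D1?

4

Reachable states from the start: {S0,S2,S3,S4,S5}. Unreachable: {S1} — drop them.
Start with accepting vs non-accepting: {S2} | {S0,S3,S4,S5}.
Split {S0,S3,S4,S5} by δ(·,c) → {S0,S4} and {S3,S5}.
Refine {S3,S5} on symbol a: members go to different blocks, giving {S3} and {S5}.
The partition is now stable with 4 blocks: {S2} | {S0,S4} | {S3} | {S5}.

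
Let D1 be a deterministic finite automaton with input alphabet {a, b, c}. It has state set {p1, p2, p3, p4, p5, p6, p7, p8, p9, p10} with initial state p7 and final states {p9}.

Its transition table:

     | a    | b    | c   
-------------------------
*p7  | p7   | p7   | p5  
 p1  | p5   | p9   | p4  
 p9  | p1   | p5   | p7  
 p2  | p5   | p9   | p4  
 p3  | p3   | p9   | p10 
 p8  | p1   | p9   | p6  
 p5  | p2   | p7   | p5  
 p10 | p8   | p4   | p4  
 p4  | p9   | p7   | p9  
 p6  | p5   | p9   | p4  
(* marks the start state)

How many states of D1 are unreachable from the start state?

No path from p7 leads to p3, p6, p8, p10; the other 6 states are all reachable.

4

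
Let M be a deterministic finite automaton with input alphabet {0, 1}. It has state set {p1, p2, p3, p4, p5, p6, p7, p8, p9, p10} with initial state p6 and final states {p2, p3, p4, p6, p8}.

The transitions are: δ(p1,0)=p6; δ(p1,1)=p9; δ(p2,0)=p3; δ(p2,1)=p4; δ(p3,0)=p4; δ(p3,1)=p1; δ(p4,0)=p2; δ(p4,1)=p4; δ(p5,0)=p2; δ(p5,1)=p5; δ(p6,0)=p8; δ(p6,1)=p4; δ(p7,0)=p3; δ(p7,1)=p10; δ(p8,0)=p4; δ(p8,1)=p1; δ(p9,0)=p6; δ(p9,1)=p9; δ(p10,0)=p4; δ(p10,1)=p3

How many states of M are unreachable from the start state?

BFS from p6 reaches {p1, p2, p3, p4, p6, p8, p9}; the 3 state(s) p5, p7, p10 are never visited.

3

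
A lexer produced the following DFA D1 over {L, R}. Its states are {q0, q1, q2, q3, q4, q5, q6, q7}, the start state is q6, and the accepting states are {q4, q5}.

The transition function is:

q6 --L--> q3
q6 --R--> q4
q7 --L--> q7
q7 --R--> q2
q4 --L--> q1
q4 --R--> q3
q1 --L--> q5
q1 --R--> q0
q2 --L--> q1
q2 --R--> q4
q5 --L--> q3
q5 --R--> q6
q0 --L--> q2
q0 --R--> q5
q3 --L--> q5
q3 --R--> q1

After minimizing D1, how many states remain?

7

Reachable states from the start: {q0,q1,q2,q3,q4,q5,q6}. Unreachable: {q7} — drop them.
P0 = {q4,q5} | {q0,q1,q2,q3,q6}.
Split {q0,q1,q2,q3,q6} by δ(·,L) → {q0,q2,q6} and {q1,q3}.
Refine {q4,q5} on symbol R: members go to different blocks, giving {q4} and {q5}.
Split {q0,q2,q6} by δ(·,L) → {q2,q6} and {q0}.
On input R, block {q1,q3} splits into {q1} and {q3}.
On input L, block {q2,q6} splits into {q2} and {q6}.
The partition is now stable with 7 blocks: {q4} | {q2} | {q1} | {q5} | {q0} | {q3} | {q6}.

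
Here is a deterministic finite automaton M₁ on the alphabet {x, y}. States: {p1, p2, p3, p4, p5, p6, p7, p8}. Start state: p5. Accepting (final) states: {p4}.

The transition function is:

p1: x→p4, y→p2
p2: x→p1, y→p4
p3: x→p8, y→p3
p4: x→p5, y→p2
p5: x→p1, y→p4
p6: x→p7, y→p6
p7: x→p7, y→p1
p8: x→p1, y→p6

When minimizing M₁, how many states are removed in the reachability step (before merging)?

4

Starting at p5 and following transitions, the reachable set is {p1, p2, p4, p5}. That leaves p3, p6, p7, p8 unreachable — 4 in total.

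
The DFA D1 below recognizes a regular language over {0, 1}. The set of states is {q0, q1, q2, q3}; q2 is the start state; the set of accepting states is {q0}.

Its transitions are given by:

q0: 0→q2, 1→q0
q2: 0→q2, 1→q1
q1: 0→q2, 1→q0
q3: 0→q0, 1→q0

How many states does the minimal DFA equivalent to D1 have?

First remove the unreachable states {q3}; 3 states remain.
Initial partition by acceptance: {q0} | {q1,q2}.
On input 1, block {q1,q2} splits into {q1} and {q2}.
Stable partition: {q0} | {q1} | {q2} — 3 equivalence classes.

3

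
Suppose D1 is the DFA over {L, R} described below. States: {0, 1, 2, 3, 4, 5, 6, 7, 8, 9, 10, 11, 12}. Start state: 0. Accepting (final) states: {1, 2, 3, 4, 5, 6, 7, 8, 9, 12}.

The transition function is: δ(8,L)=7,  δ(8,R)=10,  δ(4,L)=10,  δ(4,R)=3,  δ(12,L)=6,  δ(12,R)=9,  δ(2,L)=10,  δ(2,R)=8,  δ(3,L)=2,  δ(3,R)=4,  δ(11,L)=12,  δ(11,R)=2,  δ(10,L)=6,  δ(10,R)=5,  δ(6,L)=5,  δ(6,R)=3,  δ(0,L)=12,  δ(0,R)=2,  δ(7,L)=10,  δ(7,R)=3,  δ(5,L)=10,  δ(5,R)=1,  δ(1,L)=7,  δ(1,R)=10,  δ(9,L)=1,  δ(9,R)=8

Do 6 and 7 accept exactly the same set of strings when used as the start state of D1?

No

Reachable states from the start: {0,1,2,3,4,5,6,7,8,9,10,12}. Unreachable: {11} — drop them.
P0 = {1,2,3,4,5,6,7,8,9,12} | {0,10}.
Split {1,2,3,4,5,6,7,8,9,12} by δ(·,L) → {1,3,6,8,9,12} and {2,4,5,7}.
Refine {1,3,6,8,9,12} on symbol L: members go to different blocks, giving {1,3,6,8} and {9,12}.
Refine {1,3,6,8} on symbol R: members go to different blocks, giving {1,8} and {3} and {6}.
Refine {0,10} on symbol L: members go to different blocks, giving {0} and {10}.
Refine {2,4,5,7} on symbol R: members go to different blocks, giving {2,5} and {4,7}.
Refine {9,12} on symbol L: members go to different blocks, giving {9} and {12}.
No further refinement is possible. Final partition (9 blocks): {1,8} | {0} | {2,5} | {9} | {3} | {6} | {10} | {4,7} | {12}.
6 and 7 end up in different blocks, so they are distinguishable. For instance, the string 'L' is accepted from only 6.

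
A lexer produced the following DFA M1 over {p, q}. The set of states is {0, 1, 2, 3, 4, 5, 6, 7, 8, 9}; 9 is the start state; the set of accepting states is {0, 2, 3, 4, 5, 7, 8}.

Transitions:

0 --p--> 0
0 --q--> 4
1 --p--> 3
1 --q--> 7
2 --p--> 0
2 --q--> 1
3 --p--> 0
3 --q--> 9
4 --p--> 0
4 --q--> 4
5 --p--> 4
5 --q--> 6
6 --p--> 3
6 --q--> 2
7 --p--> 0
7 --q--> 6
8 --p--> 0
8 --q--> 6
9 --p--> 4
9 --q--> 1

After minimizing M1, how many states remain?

5

States {5,8} cannot be reached from the start state, so discard them.
P0 = {0,2,3,4,7} | {1,6,9}.
Split {0,2,3,4,7} by δ(·,q) → {2,3,7} and {0,4}.
On input p, block {1,6,9} splits into {1,6} and {9}.
On input q, block {2,3,7} splits into {2,7} and {3}.
Stable partition: {2,7} | {1,6} | {0,4} | {9} | {3} — 5 equivalence classes.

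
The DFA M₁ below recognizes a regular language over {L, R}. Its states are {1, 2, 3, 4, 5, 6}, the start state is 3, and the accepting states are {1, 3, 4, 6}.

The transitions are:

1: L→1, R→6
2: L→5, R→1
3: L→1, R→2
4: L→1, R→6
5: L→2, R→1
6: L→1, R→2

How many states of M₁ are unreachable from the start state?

1

No path from 3 leads to 4; the other 5 states are all reachable.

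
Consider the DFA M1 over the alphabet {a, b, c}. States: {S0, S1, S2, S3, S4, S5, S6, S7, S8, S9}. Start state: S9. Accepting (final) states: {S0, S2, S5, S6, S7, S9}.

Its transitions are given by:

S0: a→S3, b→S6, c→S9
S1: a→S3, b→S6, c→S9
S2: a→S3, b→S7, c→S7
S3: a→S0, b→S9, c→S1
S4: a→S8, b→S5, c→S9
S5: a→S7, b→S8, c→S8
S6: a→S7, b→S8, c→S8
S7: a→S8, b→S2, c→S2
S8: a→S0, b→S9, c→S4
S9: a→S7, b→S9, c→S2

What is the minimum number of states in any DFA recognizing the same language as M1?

All states are reachable from the start state.
Start with accepting vs non-accepting: {S0,S2,S5,S6,S7,S9} | {S1,S3,S4,S8}.
Split {S0,S2,S5,S6,S7,S9} by δ(·,a) → {S0,S2,S7} and {S5,S6,S9}.
Refine {S0,S2,S7} on symbol b: members go to different blocks, giving {S2,S7} and {S0}.
On input a, block {S1,S3,S4,S8} splits into {S1,S4} and {S3,S8}.
On input b, block {S5,S6,S9} splits into {S5,S6} and {S9}.
Stable partition: {S2,S7} | {S1,S4} | {S5,S6} | {S0} | {S3,S8} | {S9} — 6 equivalence classes.

6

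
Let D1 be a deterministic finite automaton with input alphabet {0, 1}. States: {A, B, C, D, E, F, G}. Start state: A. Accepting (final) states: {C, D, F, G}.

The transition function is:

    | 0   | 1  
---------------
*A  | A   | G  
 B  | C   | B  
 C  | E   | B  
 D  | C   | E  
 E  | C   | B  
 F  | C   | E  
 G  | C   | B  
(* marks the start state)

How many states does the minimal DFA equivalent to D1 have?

4

Reachable states from the start: {A,B,C,E,G}. Unreachable: {D,F} — drop them.
Start with accepting vs non-accepting: {C,G} | {A,B,E}.
Refine {C,G} on symbol 0: members go to different blocks, giving {C} and {G}.
On input 0, block {A,B,E} splits into {B,E} and {A}.
Stable partition: {C} | {B,E} | {G} | {A} — 4 equivalence classes.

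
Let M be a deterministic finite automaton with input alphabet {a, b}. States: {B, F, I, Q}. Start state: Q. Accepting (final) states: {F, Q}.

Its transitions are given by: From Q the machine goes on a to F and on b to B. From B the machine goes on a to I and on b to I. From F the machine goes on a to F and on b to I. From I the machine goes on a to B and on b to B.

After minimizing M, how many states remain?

All states are reachable from the start state.
P0 = {F,Q} | {B,I}.
No further refinement is possible. Final partition (2 blocks): {F,Q} | {B,I}.

2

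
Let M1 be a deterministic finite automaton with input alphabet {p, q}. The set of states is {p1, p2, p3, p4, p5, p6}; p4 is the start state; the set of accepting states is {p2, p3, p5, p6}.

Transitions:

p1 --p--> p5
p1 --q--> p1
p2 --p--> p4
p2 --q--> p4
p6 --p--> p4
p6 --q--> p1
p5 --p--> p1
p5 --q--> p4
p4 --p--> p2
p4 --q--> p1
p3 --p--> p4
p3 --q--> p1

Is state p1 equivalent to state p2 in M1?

No

Reachable states from the start: {p1,p2,p4,p5}. Unreachable: {p3,p6} — drop them.
Initial partition by acceptance: {p2,p5} | {p1,p4}.
The partition is now stable with 2 blocks: {p2,p5} | {p1,p4}.
p1 and p2 end up in different blocks, so they are distinguishable. For instance, the string 'ε' is accepted from only p2.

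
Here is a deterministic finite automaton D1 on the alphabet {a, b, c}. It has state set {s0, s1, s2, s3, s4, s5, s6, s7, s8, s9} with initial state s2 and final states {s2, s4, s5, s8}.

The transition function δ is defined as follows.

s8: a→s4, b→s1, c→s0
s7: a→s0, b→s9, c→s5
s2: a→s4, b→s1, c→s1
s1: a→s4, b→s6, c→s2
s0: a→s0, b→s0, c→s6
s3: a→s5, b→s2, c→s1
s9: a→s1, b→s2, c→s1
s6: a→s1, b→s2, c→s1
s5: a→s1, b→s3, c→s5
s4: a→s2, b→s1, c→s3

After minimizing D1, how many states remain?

6

States {s0,s7,s8,s9} cannot be reached from the start state, so discard them.
P0 = {s2,s4,s5} | {s1,s3,s6}.
On input a, block {s2,s4,s5} splits into {s2,s4} and {s5}.
On input a, block {s1,s3,s6} splits into {s1} and {s3} and {s6}.
Split {s2,s4} by δ(·,c) → {s2} and {s4}.
No further refinement is possible. Final partition (6 blocks): {s2} | {s1} | {s5} | {s3} | {s6} | {s4}.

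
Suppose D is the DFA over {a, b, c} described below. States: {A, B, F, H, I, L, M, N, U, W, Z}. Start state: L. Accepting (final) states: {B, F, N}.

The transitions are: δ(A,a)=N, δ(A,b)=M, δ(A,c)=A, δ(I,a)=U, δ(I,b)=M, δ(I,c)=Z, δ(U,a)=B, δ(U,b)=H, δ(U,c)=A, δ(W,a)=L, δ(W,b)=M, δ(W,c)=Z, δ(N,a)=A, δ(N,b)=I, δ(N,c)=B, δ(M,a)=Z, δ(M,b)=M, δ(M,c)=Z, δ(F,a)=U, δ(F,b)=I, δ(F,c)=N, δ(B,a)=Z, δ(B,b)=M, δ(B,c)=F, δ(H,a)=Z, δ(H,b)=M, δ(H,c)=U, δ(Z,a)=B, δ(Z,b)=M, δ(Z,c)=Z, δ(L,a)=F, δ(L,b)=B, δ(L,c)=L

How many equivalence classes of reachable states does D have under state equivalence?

4

First remove the unreachable states {W}; 10 states remain.
P0 = {B,F,N} | {A,H,I,L,M,U,Z}.
Split {A,H,I,L,M,U,Z} by δ(·,a) → {A,L,U,Z} and {H,I,M}.
Split {A,L,U,Z} by δ(·,b) → {A,U,Z} and {L}.
No further refinement is possible. Final partition (4 blocks): {B,F,N} | {A,U,Z} | {H,I,M} | {L}.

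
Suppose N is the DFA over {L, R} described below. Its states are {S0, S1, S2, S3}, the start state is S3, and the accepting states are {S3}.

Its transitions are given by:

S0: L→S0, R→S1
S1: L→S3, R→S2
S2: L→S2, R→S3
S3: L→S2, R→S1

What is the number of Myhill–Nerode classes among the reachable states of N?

3

Reachable states from the start: {S1,S2,S3}. Unreachable: {S0} — drop them.
Initial partition by acceptance: {S3} | {S1,S2}.
On input L, block {S1,S2} splits into {S1} and {S2}.
Stable partition: {S3} | {S1} | {S2} — 3 equivalence classes.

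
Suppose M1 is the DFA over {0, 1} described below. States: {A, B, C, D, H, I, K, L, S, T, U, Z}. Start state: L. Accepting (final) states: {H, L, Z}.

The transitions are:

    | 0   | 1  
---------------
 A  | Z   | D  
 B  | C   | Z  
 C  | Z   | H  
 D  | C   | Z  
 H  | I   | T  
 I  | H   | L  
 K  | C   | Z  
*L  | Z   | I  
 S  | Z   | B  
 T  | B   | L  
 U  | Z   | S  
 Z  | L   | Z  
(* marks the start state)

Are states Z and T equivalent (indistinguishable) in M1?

First remove the unreachable states {A,D,K,S,U}; 7 states remain.
Initial partition by acceptance: {H,L,Z} | {B,C,I,T}.
On input 0, block {H,L,Z} splits into {L,Z} and {H}.
On input 1, block {L,Z} splits into {L} and {Z}.
On input 0, block {B,C,I,T} splits into {B,T} and {C} and {I}.
On input 0, block {B,T} splits into {B} and {T}.
Stable partition: {L} | {B} | {H} | {Z} | {C} | {I} | {T} — 7 equivalence classes.
Z and T end up in different blocks, so they are distinguishable. For instance, the string 'ε' is accepted from only Z.

No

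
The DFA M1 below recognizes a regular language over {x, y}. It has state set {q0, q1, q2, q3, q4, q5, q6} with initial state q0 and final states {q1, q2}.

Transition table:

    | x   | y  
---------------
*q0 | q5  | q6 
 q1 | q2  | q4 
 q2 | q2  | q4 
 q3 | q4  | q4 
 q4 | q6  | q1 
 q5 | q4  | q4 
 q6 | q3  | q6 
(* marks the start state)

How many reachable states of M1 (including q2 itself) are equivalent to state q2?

All states are reachable from the start state.
Initial partition by acceptance: {q1,q2} | {q0,q3,q4,q5,q6}.
On input y, block {q0,q3,q4,q5,q6} splits into {q0,q3,q5,q6} and {q4}.
Refine {q0,q3,q5,q6} on symbol x: members go to different blocks, giving {q0,q6} and {q3,q5}.
No further refinement is possible. Final partition (4 blocks): {q1,q2} | {q0,q6} | {q4} | {q3,q5}.
The equivalence class containing q2 is {q1,q2}, of size 2.

2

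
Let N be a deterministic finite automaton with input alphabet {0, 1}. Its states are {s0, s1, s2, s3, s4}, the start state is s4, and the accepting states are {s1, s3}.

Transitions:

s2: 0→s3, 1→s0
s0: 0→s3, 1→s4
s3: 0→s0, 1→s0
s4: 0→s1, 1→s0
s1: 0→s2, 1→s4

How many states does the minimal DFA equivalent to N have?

2

All states are reachable from the start state.
Initial partition by acceptance: {s1,s3} | {s0,s2,s4}.
The partition is now stable with 2 blocks: {s1,s3} | {s0,s2,s4}.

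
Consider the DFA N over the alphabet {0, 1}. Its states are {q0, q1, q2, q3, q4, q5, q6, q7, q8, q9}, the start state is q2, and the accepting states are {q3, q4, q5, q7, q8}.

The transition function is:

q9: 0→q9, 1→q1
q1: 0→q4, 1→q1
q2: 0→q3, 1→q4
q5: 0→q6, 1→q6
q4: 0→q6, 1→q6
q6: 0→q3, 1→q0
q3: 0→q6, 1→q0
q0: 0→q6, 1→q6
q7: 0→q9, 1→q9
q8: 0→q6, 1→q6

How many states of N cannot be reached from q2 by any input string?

BFS from q2 reaches {q0, q2, q3, q4, q6}; the 5 state(s) q1, q5, q7, q8, q9 are never visited.

5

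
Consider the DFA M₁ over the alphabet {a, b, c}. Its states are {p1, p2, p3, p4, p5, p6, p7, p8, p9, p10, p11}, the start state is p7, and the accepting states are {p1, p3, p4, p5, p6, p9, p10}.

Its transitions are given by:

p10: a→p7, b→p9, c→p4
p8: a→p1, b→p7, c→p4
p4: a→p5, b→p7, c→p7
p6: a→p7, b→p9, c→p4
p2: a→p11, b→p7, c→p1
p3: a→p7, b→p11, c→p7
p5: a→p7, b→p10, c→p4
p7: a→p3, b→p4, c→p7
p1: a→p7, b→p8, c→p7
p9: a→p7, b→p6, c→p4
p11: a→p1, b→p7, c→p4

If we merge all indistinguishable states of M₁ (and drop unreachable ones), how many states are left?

5

States {p2} cannot be reached from the start state, so discard them.
Initial partition by acceptance: {p1,p3,p4,p5,p6,p9,p10} | {p7,p8,p11}.
On input a, block {p1,p3,p4,p5,p6,p9,p10} splits into {p1,p3,p5,p6,p9,p10} and {p4}.
Refine {p1,p3,p5,p6,p9,p10} on symbol b: members go to different blocks, giving {p5,p6,p9,p10} and {p1,p3}.
On input b, block {p7,p8,p11} splits into {p8,p11} and {p7}.
The partition is now stable with 5 blocks: {p5,p6,p9,p10} | {p8,p11} | {p4} | {p1,p3} | {p7}.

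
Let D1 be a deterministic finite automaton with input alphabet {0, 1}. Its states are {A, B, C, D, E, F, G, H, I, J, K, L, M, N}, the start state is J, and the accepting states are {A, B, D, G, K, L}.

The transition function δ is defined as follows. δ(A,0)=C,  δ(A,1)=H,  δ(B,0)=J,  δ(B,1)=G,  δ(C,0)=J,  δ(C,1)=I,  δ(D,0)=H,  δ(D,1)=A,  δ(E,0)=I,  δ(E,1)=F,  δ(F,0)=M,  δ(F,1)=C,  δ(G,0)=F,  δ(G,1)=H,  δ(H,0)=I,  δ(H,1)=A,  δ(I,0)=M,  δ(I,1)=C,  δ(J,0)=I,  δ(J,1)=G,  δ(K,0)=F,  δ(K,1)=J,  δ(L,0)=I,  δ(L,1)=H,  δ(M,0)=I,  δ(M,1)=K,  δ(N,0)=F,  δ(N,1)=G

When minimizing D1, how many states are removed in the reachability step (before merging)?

No path from J leads to B, D, E, L, N; the other 9 states are all reachable.

5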